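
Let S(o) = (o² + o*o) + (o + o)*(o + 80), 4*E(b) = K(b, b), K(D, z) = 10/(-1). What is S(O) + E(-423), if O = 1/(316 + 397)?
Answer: -2313677/1016738 ≈ -2.2756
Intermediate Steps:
K(D, z) = -10 (K(D, z) = 10*(-1) = -10)
O = 1/713 ≈ 0.0014025
E(b) = -5/2 (E(b) = (¼)*(-10) = -5/2)
S(o) = 2*o² + 2*o*(80 + o) (S(o) = (o² + o²) + (2*o)*(80 + o) = 2*o² + 2*o*(80 + o))
S(O) + E(-423) = 4*(1/713)*(40 + 1/713) - 5/2 = 4*(1/713)*(28521/713) - 5/2 = 114084/508369 - 5/2 = -2313677/1016738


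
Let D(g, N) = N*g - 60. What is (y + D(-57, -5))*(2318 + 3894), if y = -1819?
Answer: -9901928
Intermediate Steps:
D(g, N) = -60 + N*g
(y + D(-57, -5))*(2318 + 3894) = (-1819 + (-60 - 5*(-57)))*(2318 + 3894) = (-1819 + (-60 + 285))*6212 = (-1819 + 225)*6212 = -1594*6212 = -9901928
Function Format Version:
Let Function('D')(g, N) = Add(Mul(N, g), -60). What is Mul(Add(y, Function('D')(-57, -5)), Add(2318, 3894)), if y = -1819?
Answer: -9901928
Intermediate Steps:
Function('D')(g, N) = Add(-60, Mul(N, g))
Mul(Add(y, Function('D')(-57, -5)), Add(2318, 3894)) = Mul(Add(-1819, Add(-60, Mul(-5, -57))), Add(2318, 3894)) = Mul(Add(-1819, Add(-60, 285)), 6212) = Mul(Add(-1819, 225), 6212) = Mul(-1594, 6212) = -9901928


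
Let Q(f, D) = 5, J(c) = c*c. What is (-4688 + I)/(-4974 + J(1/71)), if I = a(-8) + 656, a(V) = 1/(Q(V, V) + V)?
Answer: 60980977/75221799 ≈ 0.81068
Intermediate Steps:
J(c) = c²
a(V) = 1/(5 + V)
I = 1967/3 (I = 1/(5 - 8) + 656 = 1/(-3) + 656 = -⅓ + 656 = 1967/3 ≈ 655.67)
(-4688 + I)/(-4974 + J(1/71)) = (-4688 + 1967/3)/(-4974 + (1/71)²) = -12097/(3*(-4974 + (1/71)²)) = -12097/(3*(-4974 + 1/5041)) = -12097/(3*(-25073933/5041)) = -12097/3*(-5041/25073933) = 60980977/75221799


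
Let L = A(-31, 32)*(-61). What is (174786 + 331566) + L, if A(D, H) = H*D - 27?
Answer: 568511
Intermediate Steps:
A(D, H) = -27 + D*H (A(D, H) = D*H - 27 = -27 + D*H)
L = 62159 (L = (-27 - 31*32)*(-61) = (-27 - 992)*(-61) = -1019*(-61) = 62159)
(174786 + 331566) + L = (174786 + 331566) + 62159 = 506352 + 62159 = 568511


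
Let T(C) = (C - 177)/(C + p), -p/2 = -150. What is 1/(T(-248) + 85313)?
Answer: 52/4435851 ≈ 1.1723e-5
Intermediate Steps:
p = 300 (p = -2*(-150) = 300)
T(C) = (-177 + C)/(300 + C) (T(C) = (C - 177)/(C + 300) = (-177 + C)/(300 + C))
1/(T(-248) + 85313) = 1/((-177 - 248)/(300 - 248) + 85313) = 1/(-425/52 + 85313) = 1/(4435851/52) = 52/4435851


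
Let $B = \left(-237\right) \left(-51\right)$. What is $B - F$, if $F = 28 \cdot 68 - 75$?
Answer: $10258$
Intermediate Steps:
$F = 1829$ ($F = 1904 - 75 = 1829$)
$B = 12087$
$B - F = 12087 - 1829 = 10258$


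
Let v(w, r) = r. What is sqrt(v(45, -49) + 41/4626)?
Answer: 11*I*sqrt(962722)/1542 ≈ 6.9994*I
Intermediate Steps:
sqrt(v(45, -49) + 41/4626) = sqrt(-49 + 41/4626) = sqrt(-226633/4626) = 11*I*sqrt(962722)/1542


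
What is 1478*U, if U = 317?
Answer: 468526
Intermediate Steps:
1478*U = 1478*317 = 468526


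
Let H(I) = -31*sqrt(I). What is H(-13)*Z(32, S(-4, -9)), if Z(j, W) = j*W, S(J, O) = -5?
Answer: 4960*I*sqrt(13) ≈ 17884.0*I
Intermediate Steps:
Z(j, W) = W*j
H(-13)*Z(32, S(-4, -9)) = (-31*I*sqrt(13))*(-5*32) = -31*I*sqrt(13)*(-160) = 4960*I*sqrt(13)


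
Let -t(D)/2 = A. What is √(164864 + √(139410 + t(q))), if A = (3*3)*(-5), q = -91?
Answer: √(164864 + 30*√155) ≈ 406.49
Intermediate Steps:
A = -45 (A = 9*(-5) = -45)
t(D) = 90 (t(D) = -2*(-45) = 90)
√(164864 + √(139410 + t(q))) = √(164864 + √(139410 + 90)) = √(164864 + √139500) = √(164864 + 30*√155)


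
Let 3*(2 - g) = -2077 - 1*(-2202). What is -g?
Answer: 119/3 ≈ 39.667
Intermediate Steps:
g = -119/3 (g = 2 - (-2077 - 1*(-2202))/3 = 2 - (-2077 + 2202)/3 = 2 - ⅓*125 = 2 - 125/3 = -119/3 ≈ -39.667)
-g = -1*(-119/3) = 119/3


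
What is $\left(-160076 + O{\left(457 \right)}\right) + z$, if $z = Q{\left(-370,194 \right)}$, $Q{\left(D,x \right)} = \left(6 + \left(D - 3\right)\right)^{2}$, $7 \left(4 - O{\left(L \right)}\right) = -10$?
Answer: $- \frac{177671}{7} \approx -25382.0$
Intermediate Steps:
$O{\left(L \right)} = \frac{38}{7}$ ($O{\left(L \right)} = 4 - - \frac{10}{7} = 4 + \frac{10}{7} = \frac{38}{7}$)
$Q{\left(D,x \right)} = \left(3 + D\right)^{2}$ ($Q{\left(D,x \right)} = \left(6 + \left(D - 3\right)\right)^{2} = \left(6 + \left(-3 + D\right)\right)^{2} = \left(3 + D\right)^{2}$)
$z = 134689$ ($z = \left(3 - 370\right)^{2} = \left(-367\right)^{2} = 134689$)
$\left(-160076 + O{\left(457 \right)}\right) + z = \left(-160076 + \frac{38}{7}\right) + 134689 = - \frac{1120494}{7} + 134689 = - \frac{177671}{7}$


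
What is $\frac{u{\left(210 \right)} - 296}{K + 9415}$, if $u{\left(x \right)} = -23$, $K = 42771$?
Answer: $- \frac{319}{52186} \approx -0.0061127$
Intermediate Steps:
$\frac{u{\left(210 \right)} - 296}{K + 9415} = \frac{-23 - 296}{42771 + 9415} = - \frac{319}{52186}$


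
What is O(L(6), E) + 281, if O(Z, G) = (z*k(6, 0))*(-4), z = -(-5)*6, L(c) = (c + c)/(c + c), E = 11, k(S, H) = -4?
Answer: 761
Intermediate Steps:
L(c) = 1 (L(c) = (2*c)/((2*c)) = (2*c)*(1/(2*c)) = 1)
z = 30 (z = -5*(-6) = 30)
O(Z, G) = 480 (O(Z, G) = (30*(-4))*(-4) = -120*(-4) = 480)
O(L(6), E) + 281 = 480 + 281 = 761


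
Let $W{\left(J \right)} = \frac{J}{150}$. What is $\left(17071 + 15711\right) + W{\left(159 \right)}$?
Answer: $\frac{1639153}{50} \approx 32783.0$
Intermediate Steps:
$W{\left(J \right)} = \frac{J}{150}$ ($W{\left(J \right)} = J \frac{1}{150} = \frac{J}{150}$)
$\left(17071 + 15711\right) + W{\left(159 \right)} = \left(17071 + 15711\right) + \frac{1}{150} \cdot 159 = 32782 + \frac{53}{50} = \frac{1639153}{50}$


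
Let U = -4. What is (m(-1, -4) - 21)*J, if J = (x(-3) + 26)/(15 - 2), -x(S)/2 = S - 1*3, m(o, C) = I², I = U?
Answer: -190/13 ≈ -14.615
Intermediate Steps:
I = -4
m(o, C) = 16 (m(o, C) = (-4)² = 16)
x(S) = 6 - 2*S (x(S) = -2*(S - 1*3) = -2*(S - 3) = -2*(-3 + S) = 6 - 2*S)
J = 38/13 (J = ((6 - 2*(-3)) + 26)/(15 - 2) = ((6 + 6) + 26)/13 = (12 + 26)*(1/13) = 38*(1/13) = 38/13 ≈ 2.9231)
(m(-1, -4) - 21)*J = (16 - 21)*(38/13) = -5*38/13 = -190/13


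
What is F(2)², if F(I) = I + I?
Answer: 16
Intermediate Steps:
F(I) = 2*I
F(2)² = (2*2)² = 4² = 16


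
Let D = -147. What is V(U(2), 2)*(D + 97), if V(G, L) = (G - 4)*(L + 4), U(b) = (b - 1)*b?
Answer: 600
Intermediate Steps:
U(b) = b*(-1 + b) (U(b) = (-1 + b)*b = b*(-1 + b))
V(G, L) = (-4 + G)*(4 + L)
V(U(2), 2)*(D + 97) = (-16 - 4*2 + 4*(2*(-1 + 2)) + (2*(-1 + 2))*2)*(-147 + 97) = (-16 - 8 + 4*(2*1) + (2*1)*2)*(-50) = (-16 - 8 + 4*2 + 2*2)*(-50) = (-16 - 8 + 8 + 4)*(-50) = -12*(-50) = 600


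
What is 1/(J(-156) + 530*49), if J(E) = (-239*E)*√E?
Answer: 12985/108764759618 - 18642*I*√39/54382379809 ≈ 1.1939e-7 - 2.1408e-6*I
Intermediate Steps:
J(E) = -239*E^(3/2)
1/(J(-156) + 530*49) = 1/(-(-74568)*I*√39 + 530*49) = 1/(-(-74568)*I*√39 + 25970) = 1/(74568*I*√39 + 25970) = 1/(25970 + 74568*I*√39)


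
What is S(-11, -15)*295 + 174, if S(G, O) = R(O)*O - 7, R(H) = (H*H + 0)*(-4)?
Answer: 3980609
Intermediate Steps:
R(H) = -4*H² (R(H) = (H² + 0)*(-4) = H²*(-4) = -4*H²)
S(G, O) = -7 - 4*O³ (S(G, O) = (-4*O²)*O - 7 = -4*O³ - 7 = -7 - 4*O³)
S(-11, -15)*295 + 174 = (-7 - 4*(-15)³)*295 + 174 = (-7 - 4*(-3375))*295 + 174 = (-7 + 13500)*295 + 174 = 13493*295 + 174 = 3980435 + 174 = 3980609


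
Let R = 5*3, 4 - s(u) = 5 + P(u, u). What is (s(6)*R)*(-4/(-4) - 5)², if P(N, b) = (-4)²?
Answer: -4080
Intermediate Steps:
P(N, b) = 16
s(u) = -17 (s(u) = 4 - (5 + 16) = 4 - 1*21 = 4 - 21 = -17)
R = 15
(s(6)*R)*(-4/(-4) - 5)² = (-17*15)*(-4/(-4) - 5)² = -255*(-4*(-¼) - 5)² = -255*(1 - 5)² = -255*(-4)² = -255*16 = -4080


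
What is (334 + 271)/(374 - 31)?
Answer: 605/343 ≈ 1.7638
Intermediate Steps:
(334 + 271)/(374 - 31) = 605/343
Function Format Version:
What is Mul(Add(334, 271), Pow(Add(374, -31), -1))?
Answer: Rational(605, 343) ≈ 1.7638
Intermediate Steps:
Mul(Add(334, 271), Pow(Add(374, -31), -1)) = Mul(605, Pow(343, -1)) = Mul(605, Rational(1, 343)) = Rational(605, 343)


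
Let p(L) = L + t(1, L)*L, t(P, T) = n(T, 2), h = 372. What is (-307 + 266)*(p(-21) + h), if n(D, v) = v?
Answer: -12669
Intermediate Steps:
t(P, T) = 2
p(L) = 3*L (p(L) = L + 2*L = 3*L)
(-307 + 266)*(p(-21) + h) = (-307 + 266)*(3*(-21) + 372) = -41*(-63 + 372) = -41*309 = -12669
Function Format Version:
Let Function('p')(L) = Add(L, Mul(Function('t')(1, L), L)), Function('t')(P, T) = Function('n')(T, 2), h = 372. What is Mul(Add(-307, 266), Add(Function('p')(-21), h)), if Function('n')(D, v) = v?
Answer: -12669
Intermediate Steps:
Function('t')(P, T) = 2
Function('p')(L) = Mul(3, L) (Function('p')(L) = Add(L, Mul(2, L)) = Mul(3, L))
Mul(Add(-307, 266), Add(Function('p')(-21), h)) = Mul(Add(-307, 266), Add(Mul(3, -21), 372)) = Mul(-41, Add(-63, 372)) = Mul(-41, 309) = -12669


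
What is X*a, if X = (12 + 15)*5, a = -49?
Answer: -6615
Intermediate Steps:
X = 135 (X = 27*5 = 135)
X*a = 135*(-49) = -6615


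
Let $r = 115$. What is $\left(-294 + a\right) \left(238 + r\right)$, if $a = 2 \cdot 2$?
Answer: $-102370$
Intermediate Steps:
$a = 4$
$\left(-294 + a\right) \left(238 + r\right) = \left(-294 + 4\right) \left(238 + 115\right) = \left(-290\right) 353 = -102370$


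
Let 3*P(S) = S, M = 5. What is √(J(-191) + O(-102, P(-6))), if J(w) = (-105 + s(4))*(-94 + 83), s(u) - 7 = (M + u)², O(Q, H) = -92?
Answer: √95 ≈ 9.7468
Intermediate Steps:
P(S) = S/3
s(u) = 7 + (5 + u)²
J(w) = 187 (J(w) = (-105 + (7 + (5 + 4)²))*(-94 + 83) = (-105 + (7 + 9²))*(-11) = (-105 + (7 + 81))*(-11) = (-105 + 88)*(-11) = -17*(-11) = 187)
√(J(-191) + O(-102, P(-6))) = √(187 - 92) = √95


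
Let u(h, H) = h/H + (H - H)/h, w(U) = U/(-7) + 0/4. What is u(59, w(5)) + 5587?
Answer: 27522/5 ≈ 5504.4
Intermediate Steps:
w(U) = -U/7 (w(U) = U*(-1/7) + 0*(1/4) = -U/7 + 0 = -U/7)
u(h, H) = h/H (u(h, H) = h/H + 0/h = h/H + 0 = h/H)
u(59, w(5)) + 5587 = 59/((-1/7*5)) + 5587 = 59/(-5/7) + 5587 = 59*(-7/5) + 5587 = -413/5 + 5587 = 27522/5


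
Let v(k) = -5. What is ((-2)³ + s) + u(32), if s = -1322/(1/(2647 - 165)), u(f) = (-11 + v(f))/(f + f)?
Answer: -13124849/4 ≈ -3.2812e+6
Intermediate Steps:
u(f) = -8/f (u(f) = (-11 - 5)/(f + f) = -16*1/(2*f) = -8/f)
s = -3281204 (s = -1322/(1/2482) = -1322/1/2482 = -1322*2482 = -3281204)
((-2)³ + s) + u(32) = ((-2)³ - 3281204) - 8/32 = (-8 - 3281204) - 8*1/32 = -3281212 - ¼ = -13124849/4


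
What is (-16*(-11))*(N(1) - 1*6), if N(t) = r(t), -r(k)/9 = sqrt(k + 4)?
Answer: -1056 - 1584*sqrt(5) ≈ -4597.9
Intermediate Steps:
r(k) = -9*sqrt(4 + k) (r(k) = -9*sqrt(k + 4) = -9*sqrt(4 + k))
N(t) = -9*sqrt(4 + t)
(-16*(-11))*(N(1) - 1*6) = (-16*(-11))*(-9*sqrt(4 + 1) - 1*6) = 176*(-9*sqrt(5) - 6) = 176*(-6 - 9*sqrt(5)) = -1056 - 1584*sqrt(5)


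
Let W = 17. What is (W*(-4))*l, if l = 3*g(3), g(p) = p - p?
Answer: 0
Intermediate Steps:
g(p) = 0
l = 0 (l = 3*0 = 0)
(W*(-4))*l = (17*(-4))*0 = -68*0 = 0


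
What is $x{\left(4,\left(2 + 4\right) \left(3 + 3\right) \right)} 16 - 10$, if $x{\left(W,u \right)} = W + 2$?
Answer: $86$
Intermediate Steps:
$x{\left(W,u \right)} = 2 + W$
$x{\left(4,\left(2 + 4\right) \left(3 + 3\right) \right)} 16 - 10 = \left(2 + 4\right) 16 - 10 = 6 \cdot 16 - 10 = 96 - 10 = 86$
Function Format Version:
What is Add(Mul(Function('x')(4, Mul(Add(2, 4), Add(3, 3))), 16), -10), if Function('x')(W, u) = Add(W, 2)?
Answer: 86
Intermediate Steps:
Function('x')(W, u) = Add(2, W)
Add(Mul(Function('x')(4, Mul(Add(2, 4), Add(3, 3))), 16), -10) = Add(Mul(Add(2, 4), 16), -10) = Add(Mul(6, 16), -10) = Add(96, -10) = 86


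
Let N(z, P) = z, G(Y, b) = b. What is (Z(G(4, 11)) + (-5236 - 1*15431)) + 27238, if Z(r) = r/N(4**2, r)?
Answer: 105147/16 ≈ 6571.7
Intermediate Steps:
Z(r) = r/16 (Z(r) = r/(4**2) = r/16)
(Z(G(4, 11)) + (-5236 - 1*15431)) + 27238 = ((1/16)*11 + (-5236 - 1*15431)) + 27238 = (11/16 + (-5236 - 15431)) + 27238 = (11/16 - 20667) + 27238 = -330661/16 + 27238 = 105147/16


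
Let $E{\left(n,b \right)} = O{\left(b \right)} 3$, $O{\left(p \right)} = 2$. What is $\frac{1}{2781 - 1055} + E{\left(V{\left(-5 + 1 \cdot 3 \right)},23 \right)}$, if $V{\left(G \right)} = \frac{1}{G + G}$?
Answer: $\frac{10357}{1726} \approx 6.0006$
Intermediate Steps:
$V{\left(G \right)} = \frac{1}{2 G}$
$E{\left(n,b \right)} = 6$ ($E{\left(n,b \right)} = 2 \cdot 3 = 6$)
$\frac{1}{2781 - 1055} + E{\left(V{\left(-5 + 1 \cdot 3 \right)},23 \right)} = \frac{1}{2781 - 1055} + 6 = \frac{1}{1726} + 6 = \frac{10357}{1726}$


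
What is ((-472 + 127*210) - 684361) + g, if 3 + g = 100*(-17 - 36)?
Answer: -663466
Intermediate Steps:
g = -5303 (g = -3 + 100*(-17 - 36) = -3 + 100*(-53) = -3 - 5300 = -5303)
((-472 + 127*210) - 684361) + g = ((-472 + 127*210) - 684361) - 5303 = ((-472 + 26670) - 684361) - 5303 = (26198 - 684361) - 5303 = -658163 - 5303 = -663466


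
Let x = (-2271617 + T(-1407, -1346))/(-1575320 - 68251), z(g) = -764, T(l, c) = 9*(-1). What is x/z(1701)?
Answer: -1135813/627844122 ≈ -0.0018091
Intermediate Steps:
T(l, c) = -9
x = 2271626/1643571 (x = (-2271617 - 9)/(-1575320 - 68251) = -2271626/(-1643571) = -2271626*(-1/1643571) = 2271626/1643571 ≈ 1.3821)
x/z(1701) = (2271626/1643571)/(-764) = (2271626/1643571)*(-1/764) = -1135813/627844122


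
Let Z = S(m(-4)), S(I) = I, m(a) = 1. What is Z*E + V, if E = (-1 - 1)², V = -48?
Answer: -44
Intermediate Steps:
E = 4 (E = (-2)² = 4)
Z = 1
Z*E + V = 1*4 - 48 = 4 - 48 = -44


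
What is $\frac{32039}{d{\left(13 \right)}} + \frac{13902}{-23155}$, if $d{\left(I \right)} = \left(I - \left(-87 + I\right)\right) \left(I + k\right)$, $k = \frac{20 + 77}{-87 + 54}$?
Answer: $\frac{8026645039}{222936340} \approx 36.004$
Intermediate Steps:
$k = - \frac{97}{33}$ ($k = \frac{97}{-33} = 97 \left(- \frac{1}{33}\right) = - \frac{97}{33} \approx -2.9394$)
$d{\left(I \right)} = - \frac{2813}{11} + 87 I$ ($d{\left(I \right)} = \left(I - \left(-87 + I\right)\right) \left(I - \frac{97}{33}\right) = \left(I - \left(-87 + I\right)\right) \left(- \frac{97}{33} + I\right) = 87 \left(- \frac{97}{33} + I\right) = - \frac{2813}{11} + 87 I$)
$\frac{32039}{d{\left(13 \right)}} + \frac{13902}{-23155} = \frac{32039}{- \frac{2813}{11} + 87 \cdot 13} + \frac{13902}{-23155} = \frac{32039}{- \frac{2813}{11} + 1131} + 13902 \left(- \frac{1}{23155}\right) = \frac{32039}{\frac{9628}{11}} - \frac{13902}{23155} = 32039 \cdot \frac{11}{9628} - \frac{13902}{23155} = \frac{352429}{9628} - \frac{13902}{23155} = \frac{8026645039}{222936340}$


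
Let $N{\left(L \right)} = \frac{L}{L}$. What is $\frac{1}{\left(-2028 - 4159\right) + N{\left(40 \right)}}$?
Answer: $- \frac{1}{6186} \approx -0.00016166$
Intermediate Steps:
$N{\left(L \right)} = 1$
$\frac{1}{\left(-2028 - 4159\right) + N{\left(40 \right)}} = \frac{1}{\left(-2028 - 4159\right) + 1} = \frac{1}{-6187 + 1} = \frac{1}{-6186} = - \frac{1}{6186}$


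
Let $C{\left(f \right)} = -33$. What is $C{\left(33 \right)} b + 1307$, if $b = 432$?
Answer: $-12949$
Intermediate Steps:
$C{\left(33 \right)} b + 1307 = \left(-33\right) 432 + 1307 = -14256 + 1307 = -12949$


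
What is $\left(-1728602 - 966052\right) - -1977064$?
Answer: $-717590$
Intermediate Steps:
$\left(-1728602 - 966052\right) - -1977064 = \left(-1728602 - 966052\right) + 1977064 = -2694654 + 1977064 = -717590$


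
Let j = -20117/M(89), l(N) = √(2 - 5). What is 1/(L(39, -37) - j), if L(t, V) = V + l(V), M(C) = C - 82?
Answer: 139006/394340311 - 49*I*√3/394340311 ≈ 0.0003525 - 2.1522e-7*I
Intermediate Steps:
M(C) = -82 + C
l(N) = I*√3 (l(N) = √(-3) = I*√3)
L(t, V) = V + I*√3
j = -20117/7 (j = -20117/(-82 + 89) = -20117/7 ≈ -2873.9)
1/(L(39, -37) - j) = 1/((-37 + I*√3) - 1*(-20117/7)) = 1/((-37 + I*√3) + 20117/7) = 1/(19858/7 + I*√3)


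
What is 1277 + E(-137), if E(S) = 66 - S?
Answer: 1480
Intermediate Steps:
1277 + E(-137) = 1277 + (66 - 1*(-137)) = 1277 + (66 + 137) = 1277 + 203 = 1480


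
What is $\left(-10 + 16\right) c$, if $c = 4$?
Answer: $24$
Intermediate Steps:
$\left(-10 + 16\right) c = \left(-10 + 16\right) 4 = 6 \cdot 4 = 24$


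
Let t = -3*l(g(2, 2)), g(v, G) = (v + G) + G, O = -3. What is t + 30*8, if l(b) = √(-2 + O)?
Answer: 240 - 3*I*√5 ≈ 240.0 - 6.7082*I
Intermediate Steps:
g(v, G) = v + 2*G (g(v, G) = (G + v) + G = v + 2*G)
l(b) = I*√5 (l(b) = √(-2 - 3) = √(-5) = I*√5)
t = -3*I*√5 ≈ -6.7082*I
t + 30*8 = -3*I*√5 + 30*8 = -3*I*√5 + 240 = 240 - 3*I*√5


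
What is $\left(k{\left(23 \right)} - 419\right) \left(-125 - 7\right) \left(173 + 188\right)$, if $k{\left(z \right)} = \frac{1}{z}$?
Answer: $\frac{459174672}{23} \approx 1.9964 \cdot 10^{7}$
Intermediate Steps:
$\left(k{\left(23 \right)} - 419\right) \left(-125 - 7\right) \left(173 + 188\right) = \left(\frac{1}{23} - 419\right) \left(-125 - 7\right) \left(173 + 188\right) = \left(\frac{1}{23} - 419\right) \left(\left(-132\right) 361\right) = \left(- \frac{9636}{23}\right) \left(-47652\right) = \frac{459174672}{23}$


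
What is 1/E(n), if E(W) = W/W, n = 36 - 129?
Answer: 1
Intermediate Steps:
n = -93
E(W) = 1
1/E(n) = 1/1 = 1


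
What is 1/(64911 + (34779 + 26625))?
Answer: 1/126315 ≈ 7.9167e-6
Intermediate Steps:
1/(64911 + (34779 + 26625)) = 1/(64911 + 61404) = 1/126315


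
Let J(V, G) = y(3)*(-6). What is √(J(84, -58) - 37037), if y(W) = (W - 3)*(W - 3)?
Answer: I*√37037 ≈ 192.45*I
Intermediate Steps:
y(W) = (-3 + W)² (y(W) = (-3 + W)*(-3 + W) = (-3 + W)²)
J(V, G) = 0 (J(V, G) = (-3 + 3)²*(-6) = 0²*(-6) = 0*(-6) = 0)
√(J(84, -58) - 37037) = √(0 - 37037) = √(-37037) = I*√37037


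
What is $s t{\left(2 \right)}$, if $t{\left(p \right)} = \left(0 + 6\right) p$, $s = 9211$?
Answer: $110532$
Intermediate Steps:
$t{\left(p \right)} = 6 p$
$s t{\left(2 \right)} = 9211 \cdot 6 \cdot 2 = 9211 \cdot 12 = 110532$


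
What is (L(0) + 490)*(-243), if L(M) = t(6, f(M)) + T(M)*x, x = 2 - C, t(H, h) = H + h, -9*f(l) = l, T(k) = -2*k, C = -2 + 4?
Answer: -120528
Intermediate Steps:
C = 2
f(l) = -l/9
x = 0 (x = 2 - 1*2 = 2 - 2 = 0)
L(M) = 6 - M/9 (L(M) = (6 - M/9) - 2*M*0 = (6 - M/9) + 0 = 6 - M/9)
(L(0) + 490)*(-243) = ((6 - ⅑*0) + 490)*(-243) = ((6 + 0) + 490)*(-243) = (6 + 490)*(-243) = 496*(-243) = -120528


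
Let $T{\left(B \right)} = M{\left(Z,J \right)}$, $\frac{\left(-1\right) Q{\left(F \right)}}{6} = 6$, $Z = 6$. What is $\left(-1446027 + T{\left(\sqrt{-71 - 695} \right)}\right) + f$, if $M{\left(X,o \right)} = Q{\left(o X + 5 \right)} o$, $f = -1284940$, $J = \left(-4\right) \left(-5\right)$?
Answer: $-2731687$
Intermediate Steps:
$J = 20$
$Q{\left(F \right)} = -36$ ($Q{\left(F \right)} = \left(-6\right) 6 = -36$)
$M{\left(X,o \right)} = - 36 o$
$T{\left(B \right)} = -720$ ($T{\left(B \right)} = \left(-36\right) 20 = -720$)
$\left(-1446027 + T{\left(\sqrt{-71 - 695} \right)}\right) + f = \left(-1446027 - 720\right) - 1284940 = -1446747 - 1284940 = -2731687$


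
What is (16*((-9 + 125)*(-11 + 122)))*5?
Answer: 1030080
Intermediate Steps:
(16*((-9 + 125)*(-11 + 122)))*5 = (16*(116*111))*5 = (16*12876)*5 = 206016*5 = 1030080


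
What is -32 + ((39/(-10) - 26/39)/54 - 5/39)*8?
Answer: -177442/5265 ≈ -33.702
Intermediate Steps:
-32 + ((39/(-10) - 26/39)/54 - 5/39)*8 = -32 + ((39*(-1/10) - 26*1/39)*(1/54) - 5*1/39)*8 = -32 + ((-39/10 - 2/3)*(1/54) - 5/39)*8 = -32 + (-137/30*1/54 - 5/39)*8 = -32 + (-137/1620 - 5/39)*8 = -32 - 4481/21060*8 = -32 - 8962/5265 = -177442/5265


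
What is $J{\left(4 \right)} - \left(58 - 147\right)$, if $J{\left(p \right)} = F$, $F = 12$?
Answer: $101$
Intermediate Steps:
$J{\left(p \right)} = 12$
$J{\left(4 \right)} - \left(58 - 147\right) = 12 - \left(58 - 147\right) = 12 - -89 = 12 + 89 = 101$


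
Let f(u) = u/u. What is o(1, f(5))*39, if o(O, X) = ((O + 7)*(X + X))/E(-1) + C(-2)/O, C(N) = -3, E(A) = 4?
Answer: 39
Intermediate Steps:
f(u) = 1
o(O, X) = -3/O + X*(7 + O)/2 (o(O, X) = ((O + 7)*(X + X))/4 - 3/O = ((7 + O)*(2*X))*(¼) - 3/O = (2*X*(7 + O))*(¼) - 3/O = X*(7 + O)/2 - 3/O = -3/O + X*(7 + O)/2)
o(1, f(5))*39 = ((½)*(-6 + 1*1*(7 + 1))/1)*39 = ((½)*1*(-6 + 1*1*8))*39 = ((½)*1*(-6 + 8))*39 = ((½)*1*2)*39 = 1*39 = 39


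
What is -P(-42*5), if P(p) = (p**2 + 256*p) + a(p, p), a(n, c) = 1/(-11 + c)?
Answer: 2134861/221 ≈ 9660.0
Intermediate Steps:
P(p) = p**2 + 1/(-11 + p) + 256*p (P(p) = (p**2 + 256*p) + 1/(-11 + p) = p**2 + 1/(-11 + p) + 256*p)
-P(-42*5) = -(1 + (-42*5)*(-11 - 42*5)*(256 - 42*5))/(-11 - 42*5) = -(1 - 210*(-11 - 210)*(256 - 210))/(-11 - 210) = -(1 - 210*(-221)*46)/(-221) = -(-1)*(1 + 2134860)/221 = -(-1)*2134861/221 = -1*(-2134861/221) = 2134861/221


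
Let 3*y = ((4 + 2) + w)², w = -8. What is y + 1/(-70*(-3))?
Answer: 281/210 ≈ 1.3381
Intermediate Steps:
y = 4/3 (y = ((4 + 2) - 8)²/3 = (6 - 8)²/3 = (⅓)*(-2)² = (⅓)*4 = 4/3 ≈ 1.3333)
y + 1/(-70*(-3)) = 4/3 + 1/(-70*(-3)) = 4/3 + 1/210 = 281/210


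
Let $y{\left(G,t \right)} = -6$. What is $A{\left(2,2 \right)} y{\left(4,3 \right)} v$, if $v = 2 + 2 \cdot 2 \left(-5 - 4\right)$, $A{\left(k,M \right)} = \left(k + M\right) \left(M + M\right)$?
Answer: $3264$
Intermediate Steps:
$A{\left(k,M \right)} = 2 M \left(M + k\right)$ ($A{\left(k,M \right)} = \left(M + k\right) 2 M = 2 M \left(M + k\right)$)
$v = -34$ ($v = 2 + 2 \cdot 2 \left(-9\right) = 2 + 2 \left(-18\right) = 2 - 36 = -34$)
$A{\left(2,2 \right)} y{\left(4,3 \right)} v = 2 \cdot 2 \left(2 + 2\right) \left(-6\right) \left(-34\right) = 2 \cdot 2 \cdot 4 \left(-6\right) \left(-34\right) = 16 \left(-6\right) \left(-34\right) = \left(-96\right) \left(-34\right) = 3264$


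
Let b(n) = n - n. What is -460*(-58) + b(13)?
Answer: 26680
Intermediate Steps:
b(n) = 0
-460*(-58) + b(13) = -460*(-58) + 0 = 26680 + 0 = 26680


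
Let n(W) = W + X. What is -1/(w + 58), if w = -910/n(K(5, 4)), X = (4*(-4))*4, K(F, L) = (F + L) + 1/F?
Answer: -137/10221 ≈ -0.013404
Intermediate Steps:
K(F, L) = F + L + 1/F
X = -64 (X = -16*4 = -64)
n(W) = -64 + W (n(W) = W - 64 = -64 + W)
w = 2275/137 (w = -910/(-64 + (5 + 4 + 1/5)) = -910/(-64 + (5 + 4 + ⅕)) = -910/(-64 + 46/5) = -910/(-274/5) = -910*(-5/274) = 2275/137 ≈ 16.606)
-1/(w + 58) = -1/(2275/137 + 58) = -1/10221/137 = -1*137/10221 = -137/10221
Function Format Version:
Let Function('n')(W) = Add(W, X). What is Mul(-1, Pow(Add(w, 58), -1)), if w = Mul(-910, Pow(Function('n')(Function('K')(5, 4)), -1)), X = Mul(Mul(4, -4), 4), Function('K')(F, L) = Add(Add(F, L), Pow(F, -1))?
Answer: Rational(-137, 10221) ≈ -0.013404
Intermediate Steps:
Function('K')(F, L) = Add(F, L, Pow(F, -1))
X = -64 (X = Mul(-16, 4) = -64)
Function('n')(W) = Add(-64, W) (Function('n')(W) = Add(W, -64) = Add(-64, W))
w = Rational(2275, 137) (w = Mul(-910, Pow(Add(-64, Add(5, 4, Pow(5, -1))), -1)) = Mul(-910, Pow(Add(-64, Add(5, 4, Rational(1, 5))), -1)) = Mul(-910, Pow(Add(-64, Rational(46, 5)), -1)) = Mul(-910, Pow(Rational(-274, 5), -1)) = Mul(-910, Rational(-5, 274)) = Rational(2275, 137) ≈ 16.606)
Mul(-1, Pow(Add(w, 58), -1)) = Mul(-1, Pow(Add(Rational(2275, 137), 58), -1)) = Mul(-1, Pow(Rational(10221, 137), -1)) = Mul(-1, Rational(137, 10221)) = Rational(-137, 10221)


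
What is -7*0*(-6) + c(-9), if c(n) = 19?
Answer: 19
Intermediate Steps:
-7*0*(-6) + c(-9) = -7*0*(-6) + 19 = 0*(-6) + 19 = 0 + 19 = 19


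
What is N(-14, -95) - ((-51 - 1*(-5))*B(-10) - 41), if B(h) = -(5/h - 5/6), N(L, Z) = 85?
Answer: 562/3 ≈ 187.33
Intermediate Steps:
B(h) = 5/6 - 5/h (B(h) = -(5/h - 5*1/6) = -(5/h - 5/6) = -(-5/6 + 5/h) = 5/6 - 5/h)
N(-14, -95) - ((-51 - 1*(-5))*B(-10) - 41) = 85 - ((-51 - 1*(-5))*(5/6 - 5/(-10)) - 41) = 85 - ((-51 + 5)*(5/6 - 5*(-1/10)) - 41) = 85 - (-46*(5/6 + 1/2) - 41) = 85 - (-46*4/3 - 41) = 85 - (-184/3 - 41) = 85 - 1*(-307/3) = 85 + 307/3 = 562/3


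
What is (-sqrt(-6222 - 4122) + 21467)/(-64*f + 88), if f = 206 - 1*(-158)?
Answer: -21467/23208 + I*sqrt(2586)/11604 ≈ -0.92498 + 0.0043823*I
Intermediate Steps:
f = 364 (f = 206 + 158 = 364)
(-sqrt(-6222 - 4122) + 21467)/(-64*f + 88) = (-sqrt(-6222 - 4122) + 21467)/(-64*364 + 88) = (-sqrt(-10344) + 21467)/(-23296 + 88) = (-2*I*sqrt(2586) + 21467)/(-23208) = (-2*I*sqrt(2586) + 21467)*(-1/23208) = (21467 - 2*I*sqrt(2586))*(-1/23208) = -21467/23208 + I*sqrt(2586)/11604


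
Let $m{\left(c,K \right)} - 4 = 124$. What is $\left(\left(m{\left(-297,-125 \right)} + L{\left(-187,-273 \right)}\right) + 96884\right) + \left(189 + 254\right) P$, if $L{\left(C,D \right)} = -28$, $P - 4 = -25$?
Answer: $87681$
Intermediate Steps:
$P = -21$ ($P = 4 - 25 = -21$)
$m{\left(c,K \right)} = 128$ ($m{\left(c,K \right)} = 4 + 124 = 128$)
$\left(\left(m{\left(-297,-125 \right)} + L{\left(-187,-273 \right)}\right) + 96884\right) + \left(189 + 254\right) P = \left(\left(128 - 28\right) + 96884\right) + \left(189 + 254\right) \left(-21\right) = \left(100 + 96884\right) + 443 \left(-21\right) = 96984 - 9303 = 87681$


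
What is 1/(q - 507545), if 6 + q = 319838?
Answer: -1/187713 ≈ -5.3273e-6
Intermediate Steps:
q = 319832 (q = -6 + 319838 = 319832)
1/(q - 507545) = 1/(319832 - 507545) = 1/(-187713) = -1/187713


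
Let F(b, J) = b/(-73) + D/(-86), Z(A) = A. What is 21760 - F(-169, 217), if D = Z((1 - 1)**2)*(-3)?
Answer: 1588311/73 ≈ 21758.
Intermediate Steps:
D = 0 (D = (1 - 1)**2*(-3) = 0**2*(-3) = 0*(-3) = 0)
F(b, J) = -b/73 (F(b, J) = b/(-73) + 0/(-86) = b*(-1/73) + 0*(-1/86) = -b/73 + 0 = -b/73)
21760 - F(-169, 217) = 21760 - (-1)*(-169)/73 = 21760 - 1*169/73 = 21760 - 169/73 = 1588311/73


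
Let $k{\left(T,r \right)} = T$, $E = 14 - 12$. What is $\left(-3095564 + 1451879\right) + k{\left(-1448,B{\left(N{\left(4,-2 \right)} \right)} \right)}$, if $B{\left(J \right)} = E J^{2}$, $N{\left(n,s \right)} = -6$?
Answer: $-1645133$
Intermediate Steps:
$E = 2$ ($E = 14 - 12 = 2$)
$B{\left(J \right)} = 2 J^{2}$
$\left(-3095564 + 1451879\right) + k{\left(-1448,B{\left(N{\left(4,-2 \right)} \right)} \right)} = \left(-3095564 + 1451879\right) - 1448 = -1643685 - 1448 = -1645133$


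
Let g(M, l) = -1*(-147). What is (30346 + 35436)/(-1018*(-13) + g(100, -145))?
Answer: 65782/13381 ≈ 4.9161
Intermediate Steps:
g(M, l) = 147
(30346 + 35436)/(-1018*(-13) + g(100, -145)) = (30346 + 35436)/(-1018*(-13) + 147) = 65782/(13234 + 147) = 65782/13381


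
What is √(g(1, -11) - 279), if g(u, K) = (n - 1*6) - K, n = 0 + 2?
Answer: 4*I*√17 ≈ 16.492*I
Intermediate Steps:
n = 2
g(u, K) = -4 - K (g(u, K) = (2 - 1*6) - K = (2 - 6) - K = -4 - K)
√(g(1, -11) - 279) = √((-4 - 1*(-11)) - 279) = √((-4 + 11) - 279) = √(7 - 279) = √(-272) = 4*I*√17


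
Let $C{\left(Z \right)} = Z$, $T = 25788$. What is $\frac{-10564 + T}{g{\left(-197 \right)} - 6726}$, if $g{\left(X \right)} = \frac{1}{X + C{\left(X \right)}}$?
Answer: $- \frac{5998256}{2650045} \approx -2.2635$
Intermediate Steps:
$g{\left(X \right)} = \frac{1}{2 X}$ ($g{\left(X \right)} = \frac{1}{X + X} = \frac{1}{2 X}$)
$\frac{-10564 + T}{g{\left(-197 \right)} - 6726} = \frac{-10564 + 25788}{\frac{1}{2 \left(-197\right)} - 6726} = \frac{15224}{\frac{1}{2} \left(- \frac{1}{197}\right) - 6726} = \frac{15224}{- \frac{1}{394} - 6726} = \frac{15224}{- \frac{2650045}{394}} = 15224 \left(- \frac{394}{2650045}\right) = - \frac{5998256}{2650045}$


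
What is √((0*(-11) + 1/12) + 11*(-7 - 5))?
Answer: I*√4749/6 ≈ 11.486*I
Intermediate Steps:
√((0*(-11) + 1/12) + 11*(-7 - 5)) = √((0 + 1/12) + 11*(-12)) = √(1/12 - 132) = √(-1583/12) = I*√4749/6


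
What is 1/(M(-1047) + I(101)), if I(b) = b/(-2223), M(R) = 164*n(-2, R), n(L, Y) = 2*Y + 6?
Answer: -2223/761226437 ≈ -2.9203e-6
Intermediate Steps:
n(L, Y) = 6 + 2*Y
M(R) = 984 + 328*R (M(R) = 164*(6 + 2*R) = 984 + 328*R)
I(b) = -b/2223 (I(b) = b*(-1/2223) = -b/2223)
1/(M(-1047) + I(101)) = 1/((984 + 328*(-1047)) - 1/2223*101) = 1/((984 - 343416) - 101/2223) = 1/(-342432 - 101/2223) = 1/(-761226437/2223) = -2223/761226437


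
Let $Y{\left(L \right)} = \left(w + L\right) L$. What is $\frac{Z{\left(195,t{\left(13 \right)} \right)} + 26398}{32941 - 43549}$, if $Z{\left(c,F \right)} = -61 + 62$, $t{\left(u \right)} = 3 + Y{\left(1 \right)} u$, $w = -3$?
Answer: $- \frac{26399}{10608} \approx -2.4886$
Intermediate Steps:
$Y{\left(L \right)} = L \left(-3 + L\right)$ ($Y{\left(L \right)} = \left(-3 + L\right) L = L \left(-3 + L\right)$)
$t{\left(u \right)} = 3 - 2 u$ ($t{\left(u \right)} = 3 + 1 \left(-3 + 1\right) u = 3 + 1 \left(-2\right) u = 3 - 2 u$)
$Z{\left(c,F \right)} = 1$
$\frac{Z{\left(195,t{\left(13 \right)} \right)} + 26398}{32941 - 43549} = \frac{1 + 26398}{32941 - 43549} = \frac{26399}{-10608} = 26399 \left(- \frac{1}{10608}\right) = - \frac{26399}{10608}$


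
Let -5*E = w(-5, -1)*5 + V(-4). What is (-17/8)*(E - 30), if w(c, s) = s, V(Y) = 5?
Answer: 255/4 ≈ 63.750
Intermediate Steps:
E = 0 (E = -(-1*5 + 5)/5 = -(-5 + 5)/5 = -1/5*0 = 0)
(-17/8)*(E - 30) = (-17/8)*(0 - 30) = -17*1/8*(-30) = -17/8*(-30) = 255/4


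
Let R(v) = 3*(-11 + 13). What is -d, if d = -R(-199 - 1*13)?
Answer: 6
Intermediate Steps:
R(v) = 6 (R(v) = 3*2 = 6)
d = -6 (d = -1*6 = -6)
-d = -1*(-6) = 6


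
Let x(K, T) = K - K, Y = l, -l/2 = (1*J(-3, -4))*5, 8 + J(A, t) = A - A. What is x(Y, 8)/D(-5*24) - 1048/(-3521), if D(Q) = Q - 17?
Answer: 1048/3521 ≈ 0.29764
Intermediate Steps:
J(A, t) = -8 (J(A, t) = -8 + (A - A) = -8 + 0 = -8)
l = 80 (l = -2*1*(-8)*5 = -(-16)*5 = -2*(-40) = 80)
Y = 80
D(Q) = -17 + Q
x(K, T) = 0
x(Y, 8)/D(-5*24) - 1048/(-3521) = 0/(-17 - 5*24) - 1048/(-3521) = 0/(-17 - 120) - 1048*(-1/3521) = 0/(-137) + 1048/3521 = 0*(-1/137) + 1048/3521 = 0 + 1048/3521 = 1048/3521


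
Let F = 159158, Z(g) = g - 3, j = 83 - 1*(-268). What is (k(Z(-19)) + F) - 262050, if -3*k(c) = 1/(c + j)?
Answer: -101554405/987 ≈ -1.0289e+5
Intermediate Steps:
j = 351 (j = 83 + 268 = 351)
Z(g) = -3 + g
k(c) = -1/(3*(351 + c)) (k(c) = -1/(3*(c + 351)) = -1/(3*(351 + c)))
(k(Z(-19)) + F) - 262050 = (-1/(1053 + 3*(-3 - 19)) + 159158) - 262050 = (-1/(1053 + 3*(-22)) + 159158) - 262050 = (-1/(1053 - 66) + 159158) - 262050 = (-1/987 + 159158) - 262050 = 157088945/987 - 262050 = -101554405/987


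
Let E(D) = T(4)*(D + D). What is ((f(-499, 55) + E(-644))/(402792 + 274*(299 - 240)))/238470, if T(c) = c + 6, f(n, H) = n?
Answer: -13379/99908914260 ≈ -1.3391e-7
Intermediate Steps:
T(c) = 6 + c
E(D) = 20*D (E(D) = (6 + 4)*(D + D) = 10*(2*D) = 20*D)
((f(-499, 55) + E(-644))/(402792 + 274*(299 - 240)))/238470 = ((-499 + 20*(-644))/(402792 + 274*(299 - 240)))/238470 = ((-499 - 12880)/(402792 + 274*59))*(1/238470) = -13379/(402792 + 16166)*(1/238470) = -13379/418958*(1/238470) = -13379*1/418958*(1/238470) = -13379/418958*1/238470 = -13379/99908914260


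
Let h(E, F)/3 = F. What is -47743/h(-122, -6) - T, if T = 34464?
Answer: -572609/18 ≈ -31812.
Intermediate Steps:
h(E, F) = 3*F
-47743/h(-122, -6) - T = -47743/(3*(-6)) - 1*34464 = -47743/(-18) - 34464 = -47743*(-1/18) - 34464 = 47743/18 - 34464 = -572609/18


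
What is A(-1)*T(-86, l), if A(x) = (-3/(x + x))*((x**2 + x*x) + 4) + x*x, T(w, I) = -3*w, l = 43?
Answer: 2580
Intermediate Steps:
A(x) = x**2 - 3*(4 + 2*x**2)/(2*x) (A(x) = (-3/(2*x))*((x**2 + x**2) + 4) + x**2 = ((1/(2*x))*(-3))*(2*x**2 + 4) + x**2 = (-3/(2*x))*(4 + 2*x**2) + x**2 = -3*(4 + 2*x**2)/(2*x) + x**2 = x**2 - 3*(4 + 2*x**2)/(2*x))
A(-1)*T(-86, l) = ((-6 + (-1)**2*(-3 - 1))/(-1))*(-3*(-86)) = -(-6 + 1*(-4))*258 = -(-6 - 4)*258 = -1*(-10)*258 = 10*258 = 2580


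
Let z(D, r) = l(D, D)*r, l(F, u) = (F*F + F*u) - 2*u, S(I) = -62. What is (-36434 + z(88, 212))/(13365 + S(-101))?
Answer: 3209710/13303 ≈ 241.28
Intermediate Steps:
l(F, u) = F² - 2*u + F*u (l(F, u) = (F² + F*u) - 2*u = F² - 2*u + F*u)
z(D, r) = r*(-2*D + 2*D²) (z(D, r) = (D² - 2*D + D*D)*r = (D² - 2*D + D²)*r = (-2*D + 2*D²)*r = r*(-2*D + 2*D²))
(-36434 + z(88, 212))/(13365 + S(-101)) = (-36434 + 2*88*212*(-1 + 88))/(13365 - 62) = (-36434 + 2*88*212*87)/13303 = (-36434 + 3246144)*(1/13303) = 3209710*(1/13303) = 3209710/13303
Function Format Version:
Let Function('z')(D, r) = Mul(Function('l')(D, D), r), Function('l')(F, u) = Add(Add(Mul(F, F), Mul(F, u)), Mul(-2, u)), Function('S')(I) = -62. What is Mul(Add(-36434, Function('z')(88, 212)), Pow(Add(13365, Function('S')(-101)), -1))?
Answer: Rational(3209710, 13303) ≈ 241.28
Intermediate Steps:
Function('l')(F, u) = Add(Pow(F, 2), Mul(-2, u), Mul(F, u)) (Function('l')(F, u) = Add(Add(Pow(F, 2), Mul(F, u)), Mul(-2, u)) = Add(Pow(F, 2), Mul(-2, u), Mul(F, u)))
Function('z')(D, r) = Mul(r, Add(Mul(-2, D), Mul(2, Pow(D, 2)))) (Function('z')(D, r) = Mul(Add(Pow(D, 2), Mul(-2, D), Mul(D, D)), r) = Mul(Add(Pow(D, 2), Mul(-2, D), Pow(D, 2)), r) = Mul(Add(Mul(-2, D), Mul(2, Pow(D, 2))), r) = Mul(r, Add(Mul(-2, D), Mul(2, Pow(D, 2)))))
Mul(Add(-36434, Function('z')(88, 212)), Pow(Add(13365, Function('S')(-101)), -1)) = Mul(Add(-36434, Mul(2, 88, 212, Add(-1, 88))), Pow(Add(13365, -62), -1)) = Mul(Add(-36434, Mul(2, 88, 212, 87)), Pow(13303, -1)) = Mul(Add(-36434, 3246144), Rational(1, 13303)) = Mul(3209710, Rational(1, 13303)) = Rational(3209710, 13303)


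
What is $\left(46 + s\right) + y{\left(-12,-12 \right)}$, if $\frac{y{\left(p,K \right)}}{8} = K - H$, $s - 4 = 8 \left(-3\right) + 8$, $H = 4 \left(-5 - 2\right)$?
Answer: $162$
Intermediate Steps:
$H = -28$ ($H = 4 \left(-7\right) = -28$)
$s = -12$ ($s = 4 + \left(8 \left(-3\right) + 8\right) = 4 + \left(-24 + 8\right) = 4 - 16 = -12$)
$y{\left(p,K \right)} = 224 + 8 K$ ($y{\left(p,K \right)} = 8 \left(K - -28\right) = 8 \left(K + 28\right) = 8 \left(28 + K\right) = 224 + 8 K$)
$\left(46 + s\right) + y{\left(-12,-12 \right)} = \left(46 - 12\right) + \left(224 + 8 \left(-12\right)\right) = 34 + \left(224 - 96\right) = 34 + 128 = 162$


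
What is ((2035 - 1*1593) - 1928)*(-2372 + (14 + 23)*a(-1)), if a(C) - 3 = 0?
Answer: 3359846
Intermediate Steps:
a(C) = 3 (a(C) = 3 + 0 = 3)
((2035 - 1*1593) - 1928)*(-2372 + (14 + 23)*a(-1)) = ((2035 - 1*1593) - 1928)*(-2372 + (14 + 23)*3) = ((2035 - 1593) - 1928)*(-2372 + 37*3) = (442 - 1928)*(-2372 + 111) = -1486*(-2261) = 3359846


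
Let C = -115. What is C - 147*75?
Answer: -11140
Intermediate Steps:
C - 147*75 = -115 - 147*75 = -115 - 11025 = -11140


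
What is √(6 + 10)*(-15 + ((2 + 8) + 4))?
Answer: -4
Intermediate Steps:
√(6 + 10)*(-15 + ((2 + 8) + 4)) = √16*(-15 + (10 + 4)) = 4*(-15 + 14) = 4*(-1) = -4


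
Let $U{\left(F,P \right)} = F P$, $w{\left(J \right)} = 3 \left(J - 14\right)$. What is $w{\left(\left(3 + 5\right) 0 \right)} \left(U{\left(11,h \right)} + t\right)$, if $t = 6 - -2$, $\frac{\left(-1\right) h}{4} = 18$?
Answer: $32928$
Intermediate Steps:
$h = -72$ ($h = \left(-4\right) 18 = -72$)
$t = 8$ ($t = 6 + 2 = 8$)
$w{\left(J \right)} = -42 + 3 J$ ($w{\left(J \right)} = 3 \left(-14 + J\right) = -42 + 3 J$)
$w{\left(\left(3 + 5\right) 0 \right)} \left(U{\left(11,h \right)} + t\right) = \left(-42 + 3 \left(3 + 5\right) 0\right) \left(11 \left(-72\right) + 8\right) = \left(-42 + 3 \cdot 8 \cdot 0\right) \left(-792 + 8\right) = \left(-42 + 3 \cdot 0\right) \left(-784\right) = \left(-42 + 0\right) \left(-784\right) = \left(-42\right) \left(-784\right) = 32928$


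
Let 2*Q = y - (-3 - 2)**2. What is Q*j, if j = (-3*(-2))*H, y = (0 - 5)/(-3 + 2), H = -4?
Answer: 240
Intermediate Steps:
y = 5 (y = -5/(-1) = -5*(-1) = 5)
Q = -10 (Q = (5 - (-3 - 2)**2)/2 = (5 - 1*(-5)**2)/2 = (5 - 1*25)/2 = (5 - 25)/2 = (1/2)*(-20) = -10)
j = -24 (j = -3*(-2)*(-4) = 6*(-4) = -24)
Q*j = -10*(-24) = 240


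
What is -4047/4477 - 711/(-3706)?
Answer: -11815035/16591762 ≈ -0.71210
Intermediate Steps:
-4047/4477 - 711/(-3706) = -4047*1/4477 - 711*(-1/3706) = -4047/4477 + 711/3706 = -11815035/16591762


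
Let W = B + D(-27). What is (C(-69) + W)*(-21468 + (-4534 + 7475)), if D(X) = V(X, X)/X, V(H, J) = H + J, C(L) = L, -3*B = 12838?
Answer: 241573553/3 ≈ 8.0525e+7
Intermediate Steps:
B = -12838/3 (B = -⅓*12838 = -12838/3 ≈ -4279.3)
D(X) = 2 (D(X) = (X + X)/X = (2*X)/X = 2)
W = -12832/3 (W = -12838/3 + 2 = -12832/3 ≈ -4277.3)
(C(-69) + W)*(-21468 + (-4534 + 7475)) = (-69 - 12832/3)*(-21468 + (-4534 + 7475)) = -13039*(-21468 + 2941)/3 = -13039/3*(-18527) = 241573553/3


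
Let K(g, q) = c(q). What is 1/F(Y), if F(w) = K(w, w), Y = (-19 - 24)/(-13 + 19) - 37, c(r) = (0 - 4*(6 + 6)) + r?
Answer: -6/553 ≈ -0.010850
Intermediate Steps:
c(r) = -48 + r (c(r) = (0 - 4*12) + r = (0 - 48) + r = -48 + r)
Y = -265/6 (Y = -43/6 - 37 = -265/6 ≈ -44.167)
K(g, q) = -48 + q
F(w) = -48 + w
1/F(Y) = 1/(-48 - 265/6) = 1/(-553/6) = -6/553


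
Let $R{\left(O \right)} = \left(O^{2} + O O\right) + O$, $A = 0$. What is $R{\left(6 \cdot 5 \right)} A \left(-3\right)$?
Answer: $0$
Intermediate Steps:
$R{\left(O \right)} = O + 2 O^{2}$ ($R{\left(O \right)} = \left(O^{2} + O^{2}\right) + O = 2 O^{2} + O = O + 2 O^{2}$)
$R{\left(6 \cdot 5 \right)} A \left(-3\right) = 6 \cdot 5 \left(1 + 2 \cdot 6 \cdot 5\right) 0 \left(-3\right) = 30 \left(1 + 2 \cdot 30\right) 0 \left(-3\right) = 30 \left(1 + 60\right) 0 \left(-3\right) = 30 \cdot 61 \cdot 0 \left(-3\right) = 1830 \cdot 0 \left(-3\right) = 0 \left(-3\right) = 0$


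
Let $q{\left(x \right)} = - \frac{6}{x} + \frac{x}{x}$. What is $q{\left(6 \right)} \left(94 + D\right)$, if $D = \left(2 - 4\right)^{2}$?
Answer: $0$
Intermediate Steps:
$q{\left(x \right)} = 1 - \frac{6}{x}$ ($q{\left(x \right)} = - \frac{6}{x} + 1 = 1 - \frac{6}{x}$)
$D = 4$ ($D = \left(-2\right)^{2} = 4$)
$q{\left(6 \right)} \left(94 + D\right) = \frac{-6 + 6}{6} \left(94 + 4\right) = \frac{1}{6} \cdot 0 \cdot 98 = 0 \cdot 98 = 0$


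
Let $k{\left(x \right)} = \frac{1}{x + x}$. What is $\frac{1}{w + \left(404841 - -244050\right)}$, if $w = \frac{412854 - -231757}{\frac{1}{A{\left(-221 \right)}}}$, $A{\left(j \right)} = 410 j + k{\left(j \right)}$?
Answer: $- \frac{442}{25816139432609} \approx -1.7121 \cdot 10^{-11}$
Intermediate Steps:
$k{\left(x \right)} = \frac{1}{2 x}$
$A{\left(j \right)} = \frac{1}{2 j} + 410 j$ ($A{\left(j \right)} = 410 j + \frac{1}{2 j} = \frac{1}{2 j} + 410 j$)
$w = - \frac{25816426242431}{442}$ ($w = \frac{412854 - -231757}{\frac{1}{\frac{1}{2 \left(-221\right)} + 410 \left(-221\right)}} = \frac{412854 + 231757}{\frac{1}{\frac{1}{2} \left(- \frac{1}{221}\right) - 90610}} = \frac{644611}{\frac{1}{- \frac{1}{442} - 90610}} = \frac{644611}{\frac{1}{- \frac{40049621}{442}}} = \frac{644611}{- \frac{442}{40049621}} = 644611 \left(- \frac{40049621}{442}\right) = - \frac{25816426242431}{442} \approx -5.8408 \cdot 10^{10}$)
$\frac{1}{w + \left(404841 - -244050\right)} = \frac{1}{- \frac{25816426242431}{442} + \left(404841 - -244050\right)} = \frac{1}{- \frac{25816426242431}{442} + \left(404841 + 244050\right)} = \frac{1}{- \frac{25816426242431}{442} + 648891} = \frac{1}{- \frac{25816139432609}{442}} = - \frac{442}{25816139432609}$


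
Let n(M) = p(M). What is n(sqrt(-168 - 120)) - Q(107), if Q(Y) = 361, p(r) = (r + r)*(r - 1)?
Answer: -937 - 24*I*sqrt(2) ≈ -937.0 - 33.941*I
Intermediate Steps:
p(r) = 2*r*(-1 + r) (p(r) = (2*r)*(-1 + r) = 2*r*(-1 + r))
n(M) = 2*M*(-1 + M)
n(sqrt(-168 - 120)) - Q(107) = 2*sqrt(-168 - 120)*(-1 + sqrt(-168 - 120)) - 1*361 = 2*sqrt(-288)*(-1 + sqrt(-288)) - 361 = 2*(12*I*sqrt(2))*(-1 + 12*I*sqrt(2)) - 361 = 24*I*sqrt(2)*(-1 + 12*I*sqrt(2)) - 361 = -361 + 24*I*sqrt(2)*(-1 + 12*I*sqrt(2))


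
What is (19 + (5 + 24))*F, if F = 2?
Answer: 96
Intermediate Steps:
(19 + (5 + 24))*F = (19 + (5 + 24))*2 = (19 + 29)*2 = 48*2 = 96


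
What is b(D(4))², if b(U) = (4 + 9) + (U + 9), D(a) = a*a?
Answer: 1444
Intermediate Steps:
D(a) = a²
b(U) = 22 + U (b(U) = 13 + (9 + U) = 22 + U)
b(D(4))² = (22 + 4²)² = (22 + 16)² = 38² = 1444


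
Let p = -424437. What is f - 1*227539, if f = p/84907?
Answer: -19320078310/84907 ≈ -2.2754e+5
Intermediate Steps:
f = -424437/84907 ≈ -4.9988
f - 1*227539 = -424437/84907 - 1*227539 = -424437/84907 - 227539 = -19320078310/84907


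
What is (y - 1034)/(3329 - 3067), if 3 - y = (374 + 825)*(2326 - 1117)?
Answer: -725311/131 ≈ -5536.7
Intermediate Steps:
y = -1449588 (y = 3 - (374 + 825)*(2326 - 1117) = 3 - 1199*1209 = 3 - 1*1449591 = 3 - 1449591 = -1449588)
(y - 1034)/(3329 - 3067) = (-1449588 - 1034)/(3329 - 3067) = -1450622/262 = -1450622*1/262 = -725311/131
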